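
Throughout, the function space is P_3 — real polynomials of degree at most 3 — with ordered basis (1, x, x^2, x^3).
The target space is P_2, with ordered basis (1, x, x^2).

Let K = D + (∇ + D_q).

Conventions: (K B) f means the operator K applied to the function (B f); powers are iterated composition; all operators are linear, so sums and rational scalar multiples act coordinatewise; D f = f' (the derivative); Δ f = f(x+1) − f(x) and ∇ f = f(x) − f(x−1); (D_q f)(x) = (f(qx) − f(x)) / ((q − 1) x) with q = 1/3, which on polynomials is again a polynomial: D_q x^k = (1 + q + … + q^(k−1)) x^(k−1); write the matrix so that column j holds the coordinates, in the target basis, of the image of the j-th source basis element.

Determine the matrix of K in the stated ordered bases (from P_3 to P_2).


the matrix is [[0, 3, -1, 1]; [0, 0, 16/3, -3]; [0, 0, 0, 67/9]] (rows listed top to bottom)

image of 1: 0
image of x: 3
image of x^2: (16/3)x - 1
image of x^3: (67/9)x^2 - 3x + 1
each image's coordinates form column j of the matrix


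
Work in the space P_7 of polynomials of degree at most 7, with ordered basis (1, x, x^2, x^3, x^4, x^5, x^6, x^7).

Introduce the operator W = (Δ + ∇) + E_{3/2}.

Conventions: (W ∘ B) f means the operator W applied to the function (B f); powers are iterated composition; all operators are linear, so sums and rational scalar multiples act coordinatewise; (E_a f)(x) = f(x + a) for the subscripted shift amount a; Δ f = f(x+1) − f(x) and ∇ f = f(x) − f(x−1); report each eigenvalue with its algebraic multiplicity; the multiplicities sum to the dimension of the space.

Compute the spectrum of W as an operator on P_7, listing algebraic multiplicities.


image of 1: 1
image of x: x + 7/2
image of x^2: x^2 + 7x + 9/4
image of x^3: x^3 + (21/2)x^2 + (27/4)x + 43/8
image of x^4: x^4 + 14x^3 + (27/2)x^2 + (43/2)x + 81/16
image of x^5: x^5 + (35/2)x^4 + (45/2)x^3 + (215/4)x^2 + (405/16)x + 307/32
image of x^6: x^6 + 21x^5 + (135/4)x^4 + (215/2)x^3 + (1215/16)x^2 + (921/16)x + 729/64
image of x^7: x^7 + (49/2)x^6 + (189/4)x^5 + (1505/8)x^4 + (2835/16)x^3 + (6447/32)x^2 + (5103/64)x + 2443/128
the matrix is upper triangular; its diagonal is (1, 1, 1, 1, 1, 1, 1, 1)
for a triangular matrix the eigenvalues are the diagonal entries, with algebraic multiplicity their repetition count

λ = 1 (multiplicity 8)


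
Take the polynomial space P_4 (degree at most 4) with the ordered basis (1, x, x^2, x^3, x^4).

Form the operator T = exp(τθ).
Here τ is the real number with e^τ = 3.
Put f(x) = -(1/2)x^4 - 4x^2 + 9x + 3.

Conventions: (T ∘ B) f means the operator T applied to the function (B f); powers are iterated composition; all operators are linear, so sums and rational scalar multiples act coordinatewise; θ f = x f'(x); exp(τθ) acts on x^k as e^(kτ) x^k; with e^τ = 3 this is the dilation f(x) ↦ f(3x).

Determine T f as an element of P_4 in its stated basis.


the result is g(x) = -(81/2)x^4 - 36x^2 + 27x + 3

exp(τθ) x^k = e^(kτ) x^k; with e^τ = 3 this sends x^k to 3^k x^k
x ↦ 3 x
x^2 ↦ 9 x^2
x^4 ↦ 81 x^4
applying this coordinatewise to f: exp(τθ) f = -(81/2)x^4 - 36x^2 + 27x + 3


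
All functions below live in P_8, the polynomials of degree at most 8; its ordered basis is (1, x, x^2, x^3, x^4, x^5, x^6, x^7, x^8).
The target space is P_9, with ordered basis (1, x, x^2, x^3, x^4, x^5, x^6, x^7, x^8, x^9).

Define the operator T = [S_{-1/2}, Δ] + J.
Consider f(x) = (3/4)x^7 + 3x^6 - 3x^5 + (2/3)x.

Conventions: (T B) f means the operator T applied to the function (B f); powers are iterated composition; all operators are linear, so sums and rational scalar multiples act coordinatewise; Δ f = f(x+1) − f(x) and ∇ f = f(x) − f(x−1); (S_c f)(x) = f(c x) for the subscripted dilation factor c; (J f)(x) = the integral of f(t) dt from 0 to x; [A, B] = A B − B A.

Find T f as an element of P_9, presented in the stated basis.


g(x) = (3/32)x^8 + (3/7)x^7 - (193/512)x^6 - (621/512)x^5 + (1305/512)x^4 - (4455/512)x^3 + (9989/1536)x^2 - (2475/512)x + 827/512

Δ f = (21/4)x^6 + (135/4)x^5 + (225/4)x^4 + (225/4)x^3 + (123/4)x^2 + (33/4)x + 17/12
S_{-1/2} Δ f = (21/256)x^6 - (135/128)x^5 + (225/64)x^4 - (225/32)x^3 + (123/16)x^2 - (33/8)x + 17/12
S_{-1/2} f = -(3/512)x^7 + (3/64)x^6 + (3/32)x^5 - (1/3)x
Δ S_{-1/2} f = -(21/512)x^6 + (81/512)x^5 + (495/512)x^4 + (855/512)x^3 + (777/512)x^2 + (363/512)x - 305/1536
[S_{-1/2}, Δ] f = (63/512)x^6 - (621/512)x^5 + (1305/512)x^4 - (4455/512)x^3 + (3159/512)x^2 - (2475/512)x + 827/512
J f = (3/32)x^8 + (3/7)x^7 - (1/2)x^6 + (1/3)x^2
([S_{-1/2}, Δ] + J) f = (3/32)x^8 + (3/7)x^7 - (193/512)x^6 - (621/512)x^5 + (1305/512)x^4 - (4455/512)x^3 + (9989/1536)x^2 - (2475/512)x + 827/512


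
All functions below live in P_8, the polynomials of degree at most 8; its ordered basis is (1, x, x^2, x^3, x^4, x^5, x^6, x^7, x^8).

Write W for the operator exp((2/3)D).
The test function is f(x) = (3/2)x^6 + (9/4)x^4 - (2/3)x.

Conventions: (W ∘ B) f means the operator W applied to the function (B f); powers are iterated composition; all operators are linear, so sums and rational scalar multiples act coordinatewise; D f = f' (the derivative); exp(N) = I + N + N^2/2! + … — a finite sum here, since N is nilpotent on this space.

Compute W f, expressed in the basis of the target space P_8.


order-1 term: 6x^5 + 6x^3 - 4/9
order-2 term: 10x^4 + 6x^2
order-3 term: (80/9)x^3 + (8/3)x
order-4 term: (40/9)x^2 + 4/9
order-5 term: (32/27)x
order-6 term: 32/243
the series for exp((2/3)D) f terminates at order 6
exp((2/3)D) f = (3/2)x^6 + 6x^5 + (49/4)x^4 + (134/9)x^3 + (94/9)x^2 + (86/27)x + 32/243

the image equals g(x) = (3/2)x^6 + 6x^5 + (49/4)x^4 + (134/9)x^3 + (94/9)x^2 + (86/27)x + 32/243


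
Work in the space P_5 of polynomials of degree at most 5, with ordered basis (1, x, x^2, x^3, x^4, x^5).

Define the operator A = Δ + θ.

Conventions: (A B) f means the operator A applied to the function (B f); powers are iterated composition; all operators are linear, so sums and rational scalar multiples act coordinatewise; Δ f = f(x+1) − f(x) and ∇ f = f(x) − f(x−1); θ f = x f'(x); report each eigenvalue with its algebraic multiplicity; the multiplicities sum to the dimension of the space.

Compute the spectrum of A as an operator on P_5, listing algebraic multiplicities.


λ = 0 (multiplicity 1), λ = 1 (multiplicity 1), λ = 2 (multiplicity 1), λ = 3 (multiplicity 1), λ = 4 (multiplicity 1), λ = 5 (multiplicity 1)

image of 1: 0
image of x: x + 1
image of x^2: 2x^2 + 2x + 1
image of x^3: 3x^3 + 3x^2 + 3x + 1
image of x^4: 4x^4 + 4x^3 + 6x^2 + 4x + 1
image of x^5: 5x^5 + 5x^4 + 10x^3 + 10x^2 + 5x + 1
the matrix is upper triangular; its diagonal is (0, 1, 2, 3, 4, 5)
for a triangular matrix the eigenvalues are the diagonal entries, with algebraic multiplicity their repetition count


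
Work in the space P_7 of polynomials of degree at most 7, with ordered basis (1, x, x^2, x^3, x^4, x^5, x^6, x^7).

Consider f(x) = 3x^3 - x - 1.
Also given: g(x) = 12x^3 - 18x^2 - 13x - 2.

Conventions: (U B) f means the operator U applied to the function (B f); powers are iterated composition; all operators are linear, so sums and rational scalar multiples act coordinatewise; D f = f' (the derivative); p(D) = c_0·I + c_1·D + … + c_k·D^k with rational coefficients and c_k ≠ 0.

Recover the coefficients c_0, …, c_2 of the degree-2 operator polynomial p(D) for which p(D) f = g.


D^0 f = 3x^3 - x - 1
D^1 f = 9x^2 - 1
D^2 f = 18x
matching coefficients of g against c_0 f + c_1 Df + … from the top degree down determines the c_i
solution: c_0 = 4, c_1 = -2, c_2 = -1/2

c_0 = 4, c_1 = -2, c_2 = -1/2


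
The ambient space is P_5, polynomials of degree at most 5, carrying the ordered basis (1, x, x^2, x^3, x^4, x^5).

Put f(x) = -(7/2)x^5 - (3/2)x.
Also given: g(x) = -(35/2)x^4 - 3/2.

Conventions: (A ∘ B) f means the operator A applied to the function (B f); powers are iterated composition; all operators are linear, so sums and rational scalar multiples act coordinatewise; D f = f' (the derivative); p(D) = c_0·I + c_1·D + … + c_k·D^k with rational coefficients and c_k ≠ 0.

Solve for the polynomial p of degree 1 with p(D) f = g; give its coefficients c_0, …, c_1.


p(D) = D, i.e. c_0 = 0, c_1 = 1

D^0 f = -(7/2)x^5 - (3/2)x
D^1 f = -(35/2)x^4 - 3/2
matching coefficients of g against c_0 f + c_1 Df + … from the top degree down determines the c_i
solution: c_0 = 0, c_1 = 1


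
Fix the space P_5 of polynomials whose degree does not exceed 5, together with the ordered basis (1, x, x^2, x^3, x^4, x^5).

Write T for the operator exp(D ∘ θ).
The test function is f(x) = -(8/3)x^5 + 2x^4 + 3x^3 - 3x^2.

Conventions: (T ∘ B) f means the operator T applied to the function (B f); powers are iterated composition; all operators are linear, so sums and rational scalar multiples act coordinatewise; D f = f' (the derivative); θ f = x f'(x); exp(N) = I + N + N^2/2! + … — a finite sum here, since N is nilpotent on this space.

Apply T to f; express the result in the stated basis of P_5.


the image equals g(x) = -(8/3)x^5 - (194/3)x^4 - (1495/3)x^3 - 1432x^2 - 1366x - 260

order-1 term: -(200/3)x^4 + 32x^3 + 27x^2 - 12x
order-2 term: -(1600/3)x^3 + 144x^2 + 54x - 6
order-3 term: -1600x^2 + 192x + 18
order-4 term: -1600x + 48
order-5 term: -320
the series for exp(D ∘ θ) f terminates at order 5
exp(D ∘ θ) f = -(8/3)x^5 - (194/3)x^4 - (1495/3)x^3 - 1432x^2 - 1366x - 260


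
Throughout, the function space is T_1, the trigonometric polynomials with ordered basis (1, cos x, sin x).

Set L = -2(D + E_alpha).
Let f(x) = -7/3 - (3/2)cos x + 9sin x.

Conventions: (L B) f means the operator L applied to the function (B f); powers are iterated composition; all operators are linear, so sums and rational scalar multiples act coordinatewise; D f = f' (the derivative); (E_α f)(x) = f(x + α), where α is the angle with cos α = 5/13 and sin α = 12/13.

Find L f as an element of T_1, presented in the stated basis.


D f = 9cos x + (3/2)sin x
E_alpha f = -7/3 + (201/26)cos x + (63/13)sin x
(D + E_alpha) f = -7/3 + (435/26)cos x + (165/26)sin x
(-2(D + E_alpha)) f = 14/3 - (435/13)cos x - (165/13)sin x

g(x) = 14/3 - (435/13)cos x - (165/13)sin x


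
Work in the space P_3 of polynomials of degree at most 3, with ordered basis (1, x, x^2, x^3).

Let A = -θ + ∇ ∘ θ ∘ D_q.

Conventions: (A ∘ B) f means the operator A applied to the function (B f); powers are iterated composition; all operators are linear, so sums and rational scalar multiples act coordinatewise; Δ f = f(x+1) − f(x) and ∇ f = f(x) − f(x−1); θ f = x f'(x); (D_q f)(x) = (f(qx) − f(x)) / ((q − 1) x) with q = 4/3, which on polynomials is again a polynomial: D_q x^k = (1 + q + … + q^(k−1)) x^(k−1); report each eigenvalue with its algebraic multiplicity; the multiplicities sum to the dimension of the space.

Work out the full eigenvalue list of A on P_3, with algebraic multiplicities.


λ = -3 (multiplicity 1), λ = -2 (multiplicity 1), λ = -1 (multiplicity 1), λ = 0 (multiplicity 1)

image of 1: 0
image of x: -x
image of x^2: -2x^2 + 7/3
image of x^3: -3x^3 + (148/9)x - 74/9
the matrix is upper triangular; its diagonal is (0, -1, -2, -3)
for a triangular matrix the eigenvalues are the diagonal entries, with algebraic multiplicity their repetition count


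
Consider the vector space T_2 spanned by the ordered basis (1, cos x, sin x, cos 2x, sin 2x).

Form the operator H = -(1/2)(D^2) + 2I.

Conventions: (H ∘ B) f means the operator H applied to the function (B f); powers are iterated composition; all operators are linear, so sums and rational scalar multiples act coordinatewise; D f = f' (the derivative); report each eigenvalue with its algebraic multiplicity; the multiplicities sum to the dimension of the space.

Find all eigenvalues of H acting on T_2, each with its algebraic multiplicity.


λ = 2 (multiplicity 1), λ = 5/2 (multiplicity 2), λ = 4 (multiplicity 2)

image of 1: 2
image of cos x: (5/2)cos x
image of sin x: (5/2)sin x
image of cos 2x: 4cos 2x
image of sin 2x: 4sin 2x
the matrix is diagonal; its diagonal is (2, 5/2, 5/2, 4, 4)
for a triangular matrix the eigenvalues are the diagonal entries, with algebraic multiplicity their repetition count


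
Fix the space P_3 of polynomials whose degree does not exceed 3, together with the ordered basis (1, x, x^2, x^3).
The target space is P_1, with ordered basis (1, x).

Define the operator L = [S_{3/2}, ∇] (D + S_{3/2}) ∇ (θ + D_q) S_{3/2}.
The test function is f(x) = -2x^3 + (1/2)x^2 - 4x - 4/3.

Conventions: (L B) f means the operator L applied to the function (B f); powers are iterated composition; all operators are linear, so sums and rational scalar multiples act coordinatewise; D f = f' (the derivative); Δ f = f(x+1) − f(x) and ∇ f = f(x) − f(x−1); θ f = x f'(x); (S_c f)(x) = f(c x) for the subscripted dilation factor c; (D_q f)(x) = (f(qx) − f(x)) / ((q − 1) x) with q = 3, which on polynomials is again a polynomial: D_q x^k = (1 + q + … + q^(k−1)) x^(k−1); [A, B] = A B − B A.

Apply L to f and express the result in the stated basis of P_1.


g(x) = (6561/32)x - 1755/64

S_{3/2} f = -(27/4)x^3 + (9/8)x^2 - 6x - 4/3
θ S_{3/2} f = -(81/4)x^3 + (9/4)x^2 - 6x
D_q S_{3/2} f = -(351/4)x^2 + (9/2)x - 6
(θ + D_q) S_{3/2} f = -(81/4)x^3 - (171/2)x^2 - (3/2)x - 6
∇ ((θ + D_q) S_{3/2}) f = -(243/4)x^2 - (441/4)x + 255/4
D ∇ ((θ + D_q) S_{3/2}) f = -(243/2)x - 441/4
S_{3/2} ∇ ((θ + D_q) S_{3/2}) f = -(2187/16)x^2 - (1323/8)x + 255/4
(D + S_{3/2}) ∇ ((θ + D_q) S_{3/2}) f = -(2187/16)x^2 - (2295/8)x - 93/2
∇ ((D + S_{3/2}) ∇ (θ + D_q) S_{3/2}) f = -(2187/8)x - 2403/16
S_{3/2} ∇ ((D + S_{3/2}) ∇ (θ + D_q) S_{3/2}) f = -(6561/16)x - 2403/16
S_{3/2} ((D + S_{3/2}) ∇ (θ + D_q) S_{3/2}) f = -(19683/64)x^2 - (6885/16)x - 93/2
∇ S_{3/2} ((D + S_{3/2}) ∇ (θ + D_q) S_{3/2}) f = -(19683/32)x - 7857/64
[S_{3/2}, ∇] ((D + S_{3/2}) ∇ (θ + D_q) S_{3/2}) f = (6561/32)x - 1755/64


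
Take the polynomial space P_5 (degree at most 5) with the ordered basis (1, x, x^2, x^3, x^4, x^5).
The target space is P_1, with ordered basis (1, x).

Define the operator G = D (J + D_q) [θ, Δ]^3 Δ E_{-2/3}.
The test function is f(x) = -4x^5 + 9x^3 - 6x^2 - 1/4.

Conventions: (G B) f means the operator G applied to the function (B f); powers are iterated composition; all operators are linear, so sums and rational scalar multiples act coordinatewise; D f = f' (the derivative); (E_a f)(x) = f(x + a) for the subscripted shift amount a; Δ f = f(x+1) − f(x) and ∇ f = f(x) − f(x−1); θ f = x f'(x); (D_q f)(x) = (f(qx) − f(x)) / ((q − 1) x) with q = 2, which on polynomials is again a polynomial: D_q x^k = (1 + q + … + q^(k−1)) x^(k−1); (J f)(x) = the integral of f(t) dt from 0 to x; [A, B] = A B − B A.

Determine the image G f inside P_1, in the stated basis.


E_{-2/3} f = -4x^5 + (40/3)x^4 - (79/9)x^3 - (328/27)x^2 + (1300/81)x - 4915/972
Δ E_{-2/3} f = -20x^4 + (40/3)x^3 + (41/3)x^2 - (467/27)x + 361/81
Δ (Δ E_{-2/3}) f = -80x^3 - 80x^2 - (38/3)x - 278/27
θ Δ (Δ E_{-2/3}) f = -240x^3 - 160x^2 - (38/3)x
θ (Δ E_{-2/3}) f = -80x^4 + 40x^3 + (82/3)x^2 - (467/27)x
Δ θ (Δ E_{-2/3}) f = -320x^3 - 360x^2 - (436/3)x - 809/27
[θ, Δ] (Δ E_{-2/3}) f = 80x^3 + 200x^2 + (398/3)x + 809/27
Δ [θ, Δ] (Δ E_{-2/3}) f = 240x^2 + 640x + 1238/3
θ Δ [θ, Δ] (Δ E_{-2/3}) f = 480x^2 + 640x
θ [θ, Δ] (Δ E_{-2/3}) f = 240x^3 + 400x^2 + (398/3)x
Δ θ [θ, Δ] (Δ E_{-2/3}) f = 720x^2 + 1520x + 2318/3
[θ, Δ] [θ, Δ] (Δ E_{-2/3}) f = -240x^2 - 880x - 2318/3
Δ [θ, Δ] [θ, Δ] (Δ E_{-2/3}) f = -480x - 1120
θ Δ [θ, Δ] [θ, Δ] (Δ E_{-2/3}) f = -480x
θ [θ, Δ] [θ, Δ] (Δ E_{-2/3}) f = -480x^2 - 880x
Δ θ [θ, Δ] [θ, Δ] (Δ E_{-2/3}) f = -960x - 1360
[θ, Δ] [θ, Δ] [θ, Δ] (Δ E_{-2/3}) f = 480x + 1360
J [θ, Δ]^3 (Δ E_{-2/3}) f = 240x^2 + 1360x
D_q [θ, Δ]^3 (Δ E_{-2/3}) f = 480
(J + D_q) [θ, Δ]^3 (Δ E_{-2/3}) f = 240x^2 + 1360x + 480
D (J + D_q) [θ, Δ]^3 (Δ E_{-2/3}) f = 480x + 1360

g(x) = 480x + 1360


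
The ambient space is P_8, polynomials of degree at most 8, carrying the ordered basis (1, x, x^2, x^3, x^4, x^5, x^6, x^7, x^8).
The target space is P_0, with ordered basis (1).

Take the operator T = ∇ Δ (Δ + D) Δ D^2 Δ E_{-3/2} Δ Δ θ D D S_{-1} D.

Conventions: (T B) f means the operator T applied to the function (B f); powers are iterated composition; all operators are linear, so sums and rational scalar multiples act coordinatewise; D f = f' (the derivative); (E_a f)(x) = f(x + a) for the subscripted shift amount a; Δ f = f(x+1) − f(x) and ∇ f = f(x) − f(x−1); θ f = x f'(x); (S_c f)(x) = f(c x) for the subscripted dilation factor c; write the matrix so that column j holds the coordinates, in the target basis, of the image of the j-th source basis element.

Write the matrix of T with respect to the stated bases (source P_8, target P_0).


the matrix is [[0, 0, 0, 0, 0, 0, 0, 0, 0]] (rows listed top to bottom)

image of 1: 0
image of x: 0
image of x^2: 0
image of x^3: 0
image of x^4: 0
image of x^5: 0
image of x^6: 0
image of x^7: 0
image of x^8: 0
each image's coordinates form column j of the matrix


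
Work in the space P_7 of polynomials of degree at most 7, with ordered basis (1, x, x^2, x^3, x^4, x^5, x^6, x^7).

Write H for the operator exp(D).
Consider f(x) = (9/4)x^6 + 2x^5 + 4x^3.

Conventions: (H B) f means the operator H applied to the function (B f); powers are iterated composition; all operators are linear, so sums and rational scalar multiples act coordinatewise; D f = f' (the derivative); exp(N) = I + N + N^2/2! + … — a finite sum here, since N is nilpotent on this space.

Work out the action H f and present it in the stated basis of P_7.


order-1 term: (27/2)x^5 + 10x^4 + 12x^2
order-2 term: (135/4)x^4 + 20x^3 + 12x
order-3 term: 45x^3 + 20x^2 + 4
order-4 term: (135/4)x^2 + 10x
order-5 term: (27/2)x + 2
order-6 term: 9/4
the series for exp(D) f terminates at order 6
exp(D) f = (9/4)x^6 + (31/2)x^5 + (175/4)x^4 + 69x^3 + (263/4)x^2 + (71/2)x + 33/4

g(x) = (9/4)x^6 + (31/2)x^5 + (175/4)x^4 + 69x^3 + (263/4)x^2 + (71/2)x + 33/4


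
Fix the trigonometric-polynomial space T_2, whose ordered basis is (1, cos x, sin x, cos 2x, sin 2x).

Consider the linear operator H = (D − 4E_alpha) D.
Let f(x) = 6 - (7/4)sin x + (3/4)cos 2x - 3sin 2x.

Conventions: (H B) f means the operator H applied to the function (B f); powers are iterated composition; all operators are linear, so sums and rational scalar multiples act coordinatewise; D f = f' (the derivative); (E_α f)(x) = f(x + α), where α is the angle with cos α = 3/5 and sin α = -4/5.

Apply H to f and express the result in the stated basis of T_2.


g(x) = (21/5)cos x + (147/20)sin x - (387/25)cos 2x + (834/25)sin 2x

D f = -(7/4)cos x - 6cos 2x - (3/2)sin 2x
D D f = (7/4)sin x - 3cos 2x + 12sin 2x
E_alpha D f = -(21/20)cos x - (7/5)sin x + (78/25)cos 2x - (267/50)sin 2x
(-4E_alpha) D f = (21/5)cos x + (28/5)sin x - (312/25)cos 2x + (534/25)sin 2x
(D − 4E_alpha) D f = (21/5)cos x + (147/20)sin x - (387/25)cos 2x + (834/25)sin 2x


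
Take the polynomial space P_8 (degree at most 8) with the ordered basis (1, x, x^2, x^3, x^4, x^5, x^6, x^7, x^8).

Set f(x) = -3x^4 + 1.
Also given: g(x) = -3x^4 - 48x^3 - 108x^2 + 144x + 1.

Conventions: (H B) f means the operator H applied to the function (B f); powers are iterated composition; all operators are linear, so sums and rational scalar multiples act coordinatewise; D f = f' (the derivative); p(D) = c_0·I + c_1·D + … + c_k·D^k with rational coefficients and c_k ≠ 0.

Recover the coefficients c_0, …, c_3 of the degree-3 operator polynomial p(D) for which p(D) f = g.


p(D) = I + 4·D + 3·D^2 − 2·D^3, i.e. c_0 = 1, c_1 = 4, c_2 = 3, c_3 = -2

D^0 f = -3x^4 + 1
D^1 f = -12x^3
D^2 f = -36x^2
D^3 f = -72x
matching coefficients of g against c_0 f + c_1 Df + … from the top degree down determines the c_i
solution: c_0 = 1, c_1 = 4, c_2 = 3, c_3 = -2


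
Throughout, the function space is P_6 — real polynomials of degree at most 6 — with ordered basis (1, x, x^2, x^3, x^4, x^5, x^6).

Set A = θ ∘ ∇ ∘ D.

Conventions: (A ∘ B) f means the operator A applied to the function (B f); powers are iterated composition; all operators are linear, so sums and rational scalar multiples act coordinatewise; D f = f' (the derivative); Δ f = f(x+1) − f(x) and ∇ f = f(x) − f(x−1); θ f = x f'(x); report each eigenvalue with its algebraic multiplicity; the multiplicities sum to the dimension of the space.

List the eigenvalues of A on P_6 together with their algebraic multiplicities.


image of 1: 0
image of x: 0
image of x^2: 0
image of x^3: 6x
image of x^4: 24x^2 - 12x
image of x^5: 60x^3 - 60x^2 + 20x
image of x^6: 120x^4 - 180x^3 + 120x^2 - 30x
the matrix is upper triangular; its diagonal is (0, 0, 0, 0, 0, 0, 0)
for a triangular matrix the eigenvalues are the diagonal entries, with algebraic multiplicity their repetition count

λ = 0 (multiplicity 7)


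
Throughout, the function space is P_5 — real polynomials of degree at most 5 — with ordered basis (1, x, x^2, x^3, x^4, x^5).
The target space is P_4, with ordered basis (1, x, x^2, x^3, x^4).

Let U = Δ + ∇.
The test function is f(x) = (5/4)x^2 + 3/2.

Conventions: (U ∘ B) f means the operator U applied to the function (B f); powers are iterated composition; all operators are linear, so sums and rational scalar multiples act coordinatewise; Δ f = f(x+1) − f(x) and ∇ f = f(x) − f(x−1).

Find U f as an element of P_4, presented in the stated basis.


g(x) = 5x

Δ f = (5/2)x + 5/4
∇ f = (5/2)x - 5/4
(Δ + ∇) f = 5x


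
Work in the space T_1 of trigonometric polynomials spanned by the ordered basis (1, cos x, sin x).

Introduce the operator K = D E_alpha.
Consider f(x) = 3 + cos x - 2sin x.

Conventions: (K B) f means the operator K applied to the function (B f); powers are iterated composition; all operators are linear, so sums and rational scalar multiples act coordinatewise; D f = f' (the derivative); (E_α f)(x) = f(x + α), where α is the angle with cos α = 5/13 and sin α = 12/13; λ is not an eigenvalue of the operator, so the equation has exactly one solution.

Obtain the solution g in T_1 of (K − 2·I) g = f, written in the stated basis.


write g with unknown coordinates in the stated basis and equate coefficients in (K − 2·I) g = f
solving from the highest basis element down gives g = -3/2 - (28/113)cos x + (81/113)sin x
check: K g = (57/113)cos x - (64/113)sin x
so K g − 2·g = 3 + cos x - 2sin x = f ✓

the result is g(x) = -3/2 - (28/113)cos x + (81/113)sin x


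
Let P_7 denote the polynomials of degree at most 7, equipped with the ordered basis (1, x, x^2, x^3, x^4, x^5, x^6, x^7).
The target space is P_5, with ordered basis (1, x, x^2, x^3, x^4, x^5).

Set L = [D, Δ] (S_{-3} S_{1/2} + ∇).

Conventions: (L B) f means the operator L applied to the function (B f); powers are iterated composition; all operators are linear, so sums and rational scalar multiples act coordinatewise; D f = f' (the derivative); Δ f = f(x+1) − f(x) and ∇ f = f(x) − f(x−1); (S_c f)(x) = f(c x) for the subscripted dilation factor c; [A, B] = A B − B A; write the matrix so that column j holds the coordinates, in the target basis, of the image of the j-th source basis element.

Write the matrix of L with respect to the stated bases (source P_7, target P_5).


image of 1: 0
image of x: 0
image of x^2: 0
image of x^3: 0
image of x^4: 0
image of x^5: 0
image of x^6: 0
image of x^7: 0
each image's coordinates form column j of the matrix

the matrix is [[0, 0, 0, 0, 0, 0, 0, 0]; [0, 0, 0, 0, 0, 0, 0, 0]; [0, 0, 0, 0, 0, 0, 0, 0]; [0, 0, 0, 0, 0, 0, 0, 0]; [0, 0, 0, 0, 0, 0, 0, 0]; [0, 0, 0, 0, 0, 0, 0, 0]] (rows listed top to bottom)


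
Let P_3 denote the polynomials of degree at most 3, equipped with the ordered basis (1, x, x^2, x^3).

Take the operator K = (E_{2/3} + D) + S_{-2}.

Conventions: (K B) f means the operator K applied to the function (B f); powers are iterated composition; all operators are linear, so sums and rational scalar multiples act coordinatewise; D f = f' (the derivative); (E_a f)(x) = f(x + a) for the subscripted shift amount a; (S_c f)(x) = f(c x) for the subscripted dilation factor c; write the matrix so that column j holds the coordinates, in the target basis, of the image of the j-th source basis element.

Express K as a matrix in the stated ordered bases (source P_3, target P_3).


the matrix is [[2, 5/3, 4/9, 8/27]; [0, -1, 10/3, 4/3]; [0, 0, 5, 5]; [0, 0, 0, -7]] (rows listed top to bottom)

image of 1: 2
image of x: -x + 5/3
image of x^2: 5x^2 + (10/3)x + 4/9
image of x^3: -7x^3 + 5x^2 + (4/3)x + 8/27
each image's coordinates form column j of the matrix


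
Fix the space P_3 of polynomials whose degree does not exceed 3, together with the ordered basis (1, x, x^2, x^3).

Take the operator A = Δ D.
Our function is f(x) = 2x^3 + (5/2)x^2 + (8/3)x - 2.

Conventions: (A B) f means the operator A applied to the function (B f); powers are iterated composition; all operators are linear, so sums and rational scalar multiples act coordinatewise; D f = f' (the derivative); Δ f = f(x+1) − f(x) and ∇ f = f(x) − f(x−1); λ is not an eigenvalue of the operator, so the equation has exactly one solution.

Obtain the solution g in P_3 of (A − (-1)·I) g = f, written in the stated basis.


write g with unknown coordinates in the stated basis and equate coefficients in (A − (-1)·I) g = f
solving from the highest basis element down gives g = 2x^3 + (5/2)x^2 - (28/3)x - 13
check: A g = 12x + 11
so A g − (-1)·g = 2x^3 + (5/2)x^2 + (8/3)x - 2 = f ✓

g(x) = 2x^3 + (5/2)x^2 - (28/3)x - 13


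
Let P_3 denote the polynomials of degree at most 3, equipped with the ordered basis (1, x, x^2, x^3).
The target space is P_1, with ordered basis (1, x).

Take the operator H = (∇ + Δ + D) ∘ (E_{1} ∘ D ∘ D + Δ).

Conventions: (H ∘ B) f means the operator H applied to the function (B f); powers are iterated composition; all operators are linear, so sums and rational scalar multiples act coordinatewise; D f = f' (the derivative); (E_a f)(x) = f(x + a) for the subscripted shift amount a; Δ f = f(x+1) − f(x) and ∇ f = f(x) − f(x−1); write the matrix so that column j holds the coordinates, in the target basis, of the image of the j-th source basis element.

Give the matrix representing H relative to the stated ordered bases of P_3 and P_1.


image of 1: 0
image of x: 0
image of x^2: 6
image of x^3: 18x + 27
each image's coordinates form column j of the matrix

the matrix is [[0, 0, 6, 27]; [0, 0, 0, 18]] (rows listed top to bottom)


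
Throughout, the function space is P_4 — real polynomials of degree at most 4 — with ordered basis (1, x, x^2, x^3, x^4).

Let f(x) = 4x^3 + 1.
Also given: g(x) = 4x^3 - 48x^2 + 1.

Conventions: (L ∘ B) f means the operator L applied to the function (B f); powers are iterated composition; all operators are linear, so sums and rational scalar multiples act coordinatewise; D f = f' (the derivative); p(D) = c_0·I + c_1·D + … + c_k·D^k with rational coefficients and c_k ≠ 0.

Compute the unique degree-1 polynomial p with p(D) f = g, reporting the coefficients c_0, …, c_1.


p(D) = I − 4·D, i.e. c_0 = 1, c_1 = -4

D^0 f = 4x^3 + 1
D^1 f = 12x^2
matching coefficients of g against c_0 f + c_1 Df + … from the top degree down determines the c_i
solution: c_0 = 1, c_1 = -4


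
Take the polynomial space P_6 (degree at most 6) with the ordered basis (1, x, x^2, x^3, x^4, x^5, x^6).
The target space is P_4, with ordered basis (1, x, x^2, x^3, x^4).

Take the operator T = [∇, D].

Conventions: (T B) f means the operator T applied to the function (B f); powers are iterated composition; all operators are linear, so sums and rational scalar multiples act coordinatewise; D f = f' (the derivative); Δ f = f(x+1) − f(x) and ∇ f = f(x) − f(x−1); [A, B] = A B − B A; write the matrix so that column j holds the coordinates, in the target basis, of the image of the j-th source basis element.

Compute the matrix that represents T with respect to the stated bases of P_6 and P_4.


image of 1: 0
image of x: 0
image of x^2: 0
image of x^3: 0
image of x^4: 0
image of x^5: 0
image of x^6: 0
each image's coordinates form column j of the matrix

the matrix is [[0, 0, 0, 0, 0, 0, 0]; [0, 0, 0, 0, 0, 0, 0]; [0, 0, 0, 0, 0, 0, 0]; [0, 0, 0, 0, 0, 0, 0]; [0, 0, 0, 0, 0, 0, 0]] (rows listed top to bottom)


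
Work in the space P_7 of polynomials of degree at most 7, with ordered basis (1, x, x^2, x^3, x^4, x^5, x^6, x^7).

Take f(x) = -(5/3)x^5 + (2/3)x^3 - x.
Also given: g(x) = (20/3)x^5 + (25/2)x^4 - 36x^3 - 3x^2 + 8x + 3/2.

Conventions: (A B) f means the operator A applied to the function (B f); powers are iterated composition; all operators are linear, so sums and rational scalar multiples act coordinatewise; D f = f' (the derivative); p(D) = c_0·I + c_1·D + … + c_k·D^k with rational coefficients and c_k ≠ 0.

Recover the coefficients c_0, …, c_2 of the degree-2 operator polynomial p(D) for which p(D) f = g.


D^0 f = -(5/3)x^5 + (2/3)x^3 - x
D^1 f = -(25/3)x^4 + 2x^2 - 1
D^2 f = -(100/3)x^3 + 4x
matching coefficients of g against c_0 f + c_1 Df + … from the top degree down determines the c_i
solution: c_0 = -4, c_1 = -3/2, c_2 = 1

p(D) = -4·I − (3/2)·D + D^2, i.e. c_0 = -4, c_1 = -3/2, c_2 = 1


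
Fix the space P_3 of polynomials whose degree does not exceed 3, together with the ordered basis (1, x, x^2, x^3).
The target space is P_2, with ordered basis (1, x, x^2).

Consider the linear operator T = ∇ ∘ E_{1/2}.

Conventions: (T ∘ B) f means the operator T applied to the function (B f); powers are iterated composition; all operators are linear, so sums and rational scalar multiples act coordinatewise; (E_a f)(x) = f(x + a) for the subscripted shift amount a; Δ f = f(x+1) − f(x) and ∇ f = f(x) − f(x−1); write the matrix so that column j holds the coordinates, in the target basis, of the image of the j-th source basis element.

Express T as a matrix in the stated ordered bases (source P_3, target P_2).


image of 1: 0
image of x: 1
image of x^2: 2x
image of x^3: 3x^2 + 1/4
each image's coordinates form column j of the matrix

the matrix is [[0, 1, 0, 1/4]; [0, 0, 2, 0]; [0, 0, 0, 3]] (rows listed top to bottom)


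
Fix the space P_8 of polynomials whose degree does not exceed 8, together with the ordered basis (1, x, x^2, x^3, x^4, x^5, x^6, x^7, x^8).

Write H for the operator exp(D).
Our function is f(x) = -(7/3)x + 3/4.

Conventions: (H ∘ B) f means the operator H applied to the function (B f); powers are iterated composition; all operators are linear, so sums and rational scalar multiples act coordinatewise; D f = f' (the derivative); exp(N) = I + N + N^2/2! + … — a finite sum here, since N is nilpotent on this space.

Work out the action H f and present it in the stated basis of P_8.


order-1 term: -7/3
the series for exp(D) f terminates at order 1
exp(D) f = -(7/3)x - 19/12

g(x) = -(7/3)x - 19/12


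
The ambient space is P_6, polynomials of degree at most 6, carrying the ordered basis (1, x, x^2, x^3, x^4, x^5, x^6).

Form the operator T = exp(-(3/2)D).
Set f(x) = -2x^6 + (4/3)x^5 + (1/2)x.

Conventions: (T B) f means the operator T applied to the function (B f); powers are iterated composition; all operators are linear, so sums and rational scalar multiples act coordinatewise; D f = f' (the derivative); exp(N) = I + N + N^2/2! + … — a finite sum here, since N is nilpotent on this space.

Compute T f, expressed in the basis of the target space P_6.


g(x) = -2x^6 + (58/3)x^5 - (155/2)x^4 + 165x^3 - (1575/8)x^2 + (1003/8)x - 1077/32

order-1 term: 18x^5 - 10x^4 - 3/4
order-2 term: -(135/2)x^4 + 30x^3
order-3 term: 135x^3 - 45x^2
order-4 term: -(1215/8)x^2 + (135/4)x
order-5 term: (729/8)x - 81/8
order-6 term: -729/32
the series for exp(-(3/2)D) f terminates at order 6
exp(-(3/2)D) f = -2x^6 + (58/3)x^5 - (155/2)x^4 + 165x^3 - (1575/8)x^2 + (1003/8)x - 1077/32


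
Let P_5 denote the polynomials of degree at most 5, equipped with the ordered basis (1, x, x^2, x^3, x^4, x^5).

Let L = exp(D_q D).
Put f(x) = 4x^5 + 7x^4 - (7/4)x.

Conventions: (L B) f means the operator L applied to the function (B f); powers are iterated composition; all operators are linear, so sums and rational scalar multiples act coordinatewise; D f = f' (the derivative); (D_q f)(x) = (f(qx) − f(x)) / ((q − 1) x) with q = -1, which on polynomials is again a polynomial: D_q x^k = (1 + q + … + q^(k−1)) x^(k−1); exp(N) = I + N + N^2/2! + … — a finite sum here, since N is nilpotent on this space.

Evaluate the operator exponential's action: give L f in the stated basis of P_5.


g(x) = 4x^5 + 7x^4 + 28x^2 - (7/4)x + 28

order-1 term: 28x^2
order-2 term: 28
the series for exp(D_q D) f terminates at order 2
exp(D_q D) f = 4x^5 + 7x^4 + 28x^2 - (7/4)x + 28


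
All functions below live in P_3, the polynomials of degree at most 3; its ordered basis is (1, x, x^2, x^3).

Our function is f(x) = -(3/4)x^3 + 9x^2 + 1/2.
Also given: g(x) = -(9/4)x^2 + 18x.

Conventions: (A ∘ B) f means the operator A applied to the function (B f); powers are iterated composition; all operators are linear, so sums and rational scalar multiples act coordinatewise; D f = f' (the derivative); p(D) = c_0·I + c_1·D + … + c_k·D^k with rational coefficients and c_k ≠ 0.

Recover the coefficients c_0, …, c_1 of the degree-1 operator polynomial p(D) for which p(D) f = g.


D^0 f = -(3/4)x^3 + 9x^2 + 1/2
D^1 f = -(9/4)x^2 + 18x
matching coefficients of g against c_0 f + c_1 Df + … from the top degree down determines the c_i
solution: c_0 = 0, c_1 = 1

c_0 = 0, c_1 = 1


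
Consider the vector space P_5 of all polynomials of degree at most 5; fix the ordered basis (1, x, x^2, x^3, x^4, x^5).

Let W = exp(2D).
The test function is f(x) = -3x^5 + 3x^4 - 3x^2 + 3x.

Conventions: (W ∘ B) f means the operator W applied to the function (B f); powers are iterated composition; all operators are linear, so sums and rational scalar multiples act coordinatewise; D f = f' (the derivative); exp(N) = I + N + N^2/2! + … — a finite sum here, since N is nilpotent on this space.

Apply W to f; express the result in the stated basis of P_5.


the result is g(x) = -3x^5 - 27x^4 - 96x^3 - 171x^2 - 153x - 54

order-1 term: -30x^4 + 24x^3 - 12x + 6
order-2 term: -120x^3 + 72x^2 - 12
order-3 term: -240x^2 + 96x
order-4 term: -240x + 48
order-5 term: -96
the series for exp(2D) f terminates at order 5
exp(2D) f = -3x^5 - 27x^4 - 96x^3 - 171x^2 - 153x - 54


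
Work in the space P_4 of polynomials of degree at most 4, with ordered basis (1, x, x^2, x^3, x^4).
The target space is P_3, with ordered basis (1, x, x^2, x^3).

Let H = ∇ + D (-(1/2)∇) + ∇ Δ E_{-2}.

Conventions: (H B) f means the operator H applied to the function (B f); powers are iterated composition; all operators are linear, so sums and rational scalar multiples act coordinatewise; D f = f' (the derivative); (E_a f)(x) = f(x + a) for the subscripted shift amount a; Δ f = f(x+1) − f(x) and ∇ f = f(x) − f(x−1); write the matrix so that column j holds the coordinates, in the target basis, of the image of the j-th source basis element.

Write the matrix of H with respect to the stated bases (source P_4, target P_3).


image of 1: 0
image of x: 1
image of x^2: 2x
image of x^3: 3x^2 - 19/2
image of x^4: 4x^3 - 38x + 47
each image's coordinates form column j of the matrix

the matrix is [[0, 1, 0, -19/2, 47]; [0, 0, 2, 0, -38]; [0, 0, 0, 3, 0]; [0, 0, 0, 0, 4]] (rows listed top to bottom)


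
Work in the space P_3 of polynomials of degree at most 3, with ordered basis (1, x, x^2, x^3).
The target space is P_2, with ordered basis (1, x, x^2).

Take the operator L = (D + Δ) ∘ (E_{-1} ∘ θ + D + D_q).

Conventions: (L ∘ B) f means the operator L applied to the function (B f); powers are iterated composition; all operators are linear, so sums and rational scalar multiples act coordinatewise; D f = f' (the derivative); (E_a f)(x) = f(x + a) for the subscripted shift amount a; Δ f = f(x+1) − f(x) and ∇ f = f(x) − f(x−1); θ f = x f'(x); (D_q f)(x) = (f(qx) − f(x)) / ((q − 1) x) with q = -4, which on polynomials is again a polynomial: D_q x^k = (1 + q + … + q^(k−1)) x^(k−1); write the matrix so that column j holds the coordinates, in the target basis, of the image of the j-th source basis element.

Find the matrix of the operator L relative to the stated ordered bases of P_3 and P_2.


image of 1: 0
image of x: 2
image of x^2: 8x - 8
image of x^3: 18x^2 + 37x + 28
each image's coordinates form column j of the matrix

the matrix is [[0, 2, -8, 28]; [0, 0, 8, 37]; [0, 0, 0, 18]] (rows listed top to bottom)


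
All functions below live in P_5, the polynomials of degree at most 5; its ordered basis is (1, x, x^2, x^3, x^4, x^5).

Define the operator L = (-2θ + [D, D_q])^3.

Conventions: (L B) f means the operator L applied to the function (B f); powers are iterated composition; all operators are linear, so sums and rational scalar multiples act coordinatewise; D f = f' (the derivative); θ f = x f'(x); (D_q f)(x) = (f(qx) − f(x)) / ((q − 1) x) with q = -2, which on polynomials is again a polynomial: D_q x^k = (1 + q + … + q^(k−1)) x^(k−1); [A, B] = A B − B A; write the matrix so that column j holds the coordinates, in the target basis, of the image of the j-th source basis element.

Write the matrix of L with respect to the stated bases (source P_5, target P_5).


image of 1: 0
image of x: -8x
image of x^2: -64x^2 - 48
image of x^3: -216x^3 + 468x
image of x^4: -512x^4 - 3024x^2 - 972
image of x^5: -1000x^5 + 13524x^3 - 11178x
each image's coordinates form column j of the matrix

the matrix is [[0, 0, -48, 0, -972, 0]; [0, -8, 0, 468, 0, -11178]; [0, 0, -64, 0, -3024, 0]; [0, 0, 0, -216, 0, 13524]; [0, 0, 0, 0, -512, 0]; [0, 0, 0, 0, 0, -1000]] (rows listed top to bottom)


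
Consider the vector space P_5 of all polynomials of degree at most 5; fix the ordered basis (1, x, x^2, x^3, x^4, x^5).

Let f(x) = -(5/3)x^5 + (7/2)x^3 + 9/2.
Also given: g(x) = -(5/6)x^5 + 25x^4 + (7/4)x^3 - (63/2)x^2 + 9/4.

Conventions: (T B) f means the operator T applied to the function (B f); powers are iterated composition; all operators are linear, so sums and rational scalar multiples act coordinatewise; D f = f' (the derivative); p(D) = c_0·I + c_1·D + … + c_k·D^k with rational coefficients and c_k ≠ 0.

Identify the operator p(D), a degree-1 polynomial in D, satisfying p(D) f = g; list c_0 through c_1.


p(D) = (1/2)·I − 3·D, i.e. c_0 = 1/2, c_1 = -3

D^0 f = -(5/3)x^5 + (7/2)x^3 + 9/2
D^1 f = -(25/3)x^4 + (21/2)x^2
matching coefficients of g against c_0 f + c_1 Df + … from the top degree down determines the c_i
solution: c_0 = 1/2, c_1 = -3


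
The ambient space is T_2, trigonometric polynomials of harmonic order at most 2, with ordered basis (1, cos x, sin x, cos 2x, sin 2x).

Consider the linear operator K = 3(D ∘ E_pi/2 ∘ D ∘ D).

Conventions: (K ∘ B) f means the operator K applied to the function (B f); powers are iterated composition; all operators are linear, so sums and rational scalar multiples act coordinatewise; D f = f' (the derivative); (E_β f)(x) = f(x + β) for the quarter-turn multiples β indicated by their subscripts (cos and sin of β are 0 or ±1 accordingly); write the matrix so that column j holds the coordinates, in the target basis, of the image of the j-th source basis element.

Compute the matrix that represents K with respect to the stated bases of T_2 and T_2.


image of 1: 0
image of cos x: 3cos x
image of sin x: 3sin x
image of cos 2x: -24sin 2x
image of sin 2x: 24cos 2x
each image's coordinates form column j of the matrix

the matrix is [[0, 0, 0, 0, 0]; [0, 3, 0, 0, 0]; [0, 0, 3, 0, 0]; [0, 0, 0, 0, 24]; [0, 0, 0, -24, 0]] (rows listed top to bottom)


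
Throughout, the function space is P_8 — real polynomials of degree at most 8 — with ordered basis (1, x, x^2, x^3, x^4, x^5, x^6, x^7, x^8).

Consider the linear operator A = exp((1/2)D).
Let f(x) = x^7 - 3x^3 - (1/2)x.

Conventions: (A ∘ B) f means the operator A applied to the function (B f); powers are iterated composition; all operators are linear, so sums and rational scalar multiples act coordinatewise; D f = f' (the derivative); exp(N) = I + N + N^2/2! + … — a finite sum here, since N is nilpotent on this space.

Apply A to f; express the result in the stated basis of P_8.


the result is g(x) = x^7 + (7/2)x^6 + (21/4)x^5 + (35/8)x^4 - (13/16)x^3 - (123/32)x^2 - (169/64)x - 79/128

order-1 term: (7/2)x^6 - (9/2)x^2 - 1/4
order-2 term: (21/4)x^5 - (9/4)x
order-3 term: (35/8)x^4 - 3/8
order-4 term: (35/16)x^3
order-5 term: (21/32)x^2
order-6 term: (7/64)x
order-7 term: 1/128
the series for exp((1/2)D) f terminates at order 7
exp((1/2)D) f = x^7 + (7/2)x^6 + (21/4)x^5 + (35/8)x^4 - (13/16)x^3 - (123/32)x^2 - (169/64)x - 79/128
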